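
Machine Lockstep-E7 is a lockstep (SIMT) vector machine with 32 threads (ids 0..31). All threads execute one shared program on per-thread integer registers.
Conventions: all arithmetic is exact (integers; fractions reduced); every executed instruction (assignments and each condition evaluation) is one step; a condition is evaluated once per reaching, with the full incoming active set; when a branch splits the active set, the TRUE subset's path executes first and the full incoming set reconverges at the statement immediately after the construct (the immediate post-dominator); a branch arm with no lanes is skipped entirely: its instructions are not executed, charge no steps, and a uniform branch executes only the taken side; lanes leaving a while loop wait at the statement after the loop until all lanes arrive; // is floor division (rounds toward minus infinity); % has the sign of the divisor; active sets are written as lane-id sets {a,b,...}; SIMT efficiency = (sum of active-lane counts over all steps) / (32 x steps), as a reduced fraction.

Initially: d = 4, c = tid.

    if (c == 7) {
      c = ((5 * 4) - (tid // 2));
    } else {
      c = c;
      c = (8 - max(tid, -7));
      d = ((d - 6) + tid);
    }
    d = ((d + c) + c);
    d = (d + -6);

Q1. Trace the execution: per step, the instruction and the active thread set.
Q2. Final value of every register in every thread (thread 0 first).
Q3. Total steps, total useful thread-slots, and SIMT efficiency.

step 0: eval (c == 7)                {0,1,2,3,4,5,6,7,8,9,10,11,12,13,14,15,16,17,18,19,20,21,22,23,24,25,26,27,28,29,30,31}
step 1: c <- ((5 * 4) - (tid // 2))  {7}
step 2: c <- c                       {0,1,2,3,4,5,6,8,9,10,11,12,13,14,15,16,17,18,19,20,21,22,23,24,25,26,27,28,29,30,31}
step 3: c <- (8 - max(tid, -7))      {0,1,2,3,4,5,6,8,9,10,11,12,13,14,15,16,17,18,19,20,21,22,23,24,25,26,27,28,29,30,31}
step 4: d <- ((d - 6) + tid)         {0,1,2,3,4,5,6,8,9,10,11,12,13,14,15,16,17,18,19,20,21,22,23,24,25,26,27,28,29,30,31}
step 5: d <- ((d + c) + c)           {0,1,2,3,4,5,6,7,8,9,10,11,12,13,14,15,16,17,18,19,20,21,22,23,24,25,26,27,28,29,30,31}
step 6: d <- (d + -6)                {0,1,2,3,4,5,6,7,8,9,10,11,12,13,14,15,16,17,18,19,20,21,22,23,24,25,26,27,28,29,30,31}

Answer: 7 steps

d: 8,7,6,5,4,3,2,32,0,-1,-2,-3,-4,-5,-6,-7,-8,-9,-10,-11,-12,-13,-14,-15,-16,-17,-18,-19,-20,-21,-22,-23
c: 8,7,6,5,4,3,2,17,0,-1,-2,-3,-4,-5,-6,-7,-8,-9,-10,-11,-12,-13,-14,-15,-16,-17,-18,-19,-20,-21,-22,-23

steps = 7; useful = 190; efficiency = 190/224 = 95/112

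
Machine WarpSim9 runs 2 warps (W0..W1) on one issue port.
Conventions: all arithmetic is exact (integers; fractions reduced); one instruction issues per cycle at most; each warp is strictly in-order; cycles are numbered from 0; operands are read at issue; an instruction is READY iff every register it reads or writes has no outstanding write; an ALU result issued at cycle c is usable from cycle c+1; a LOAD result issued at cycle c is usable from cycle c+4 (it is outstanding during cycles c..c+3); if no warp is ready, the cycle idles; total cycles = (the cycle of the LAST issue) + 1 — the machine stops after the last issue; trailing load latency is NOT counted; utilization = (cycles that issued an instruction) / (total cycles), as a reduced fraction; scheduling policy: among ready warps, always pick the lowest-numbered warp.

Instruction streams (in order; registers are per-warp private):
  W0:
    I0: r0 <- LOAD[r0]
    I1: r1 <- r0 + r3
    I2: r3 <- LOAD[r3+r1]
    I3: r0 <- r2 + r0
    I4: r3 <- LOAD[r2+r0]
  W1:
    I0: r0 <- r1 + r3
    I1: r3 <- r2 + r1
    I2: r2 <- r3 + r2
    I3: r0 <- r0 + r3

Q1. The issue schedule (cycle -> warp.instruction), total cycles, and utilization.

cycle 0: W0.I0
cycle 1: W1.I0
cycle 2: W1.I1
cycle 3: W1.I2
cycle 4: W0.I1
cycle 5: W0.I2
cycle 6: W0.I3
cycle 7: W1.I3
cycle 8: idle
cycle 9: W0.I4

Answer: 10 cycles, utilization 9/10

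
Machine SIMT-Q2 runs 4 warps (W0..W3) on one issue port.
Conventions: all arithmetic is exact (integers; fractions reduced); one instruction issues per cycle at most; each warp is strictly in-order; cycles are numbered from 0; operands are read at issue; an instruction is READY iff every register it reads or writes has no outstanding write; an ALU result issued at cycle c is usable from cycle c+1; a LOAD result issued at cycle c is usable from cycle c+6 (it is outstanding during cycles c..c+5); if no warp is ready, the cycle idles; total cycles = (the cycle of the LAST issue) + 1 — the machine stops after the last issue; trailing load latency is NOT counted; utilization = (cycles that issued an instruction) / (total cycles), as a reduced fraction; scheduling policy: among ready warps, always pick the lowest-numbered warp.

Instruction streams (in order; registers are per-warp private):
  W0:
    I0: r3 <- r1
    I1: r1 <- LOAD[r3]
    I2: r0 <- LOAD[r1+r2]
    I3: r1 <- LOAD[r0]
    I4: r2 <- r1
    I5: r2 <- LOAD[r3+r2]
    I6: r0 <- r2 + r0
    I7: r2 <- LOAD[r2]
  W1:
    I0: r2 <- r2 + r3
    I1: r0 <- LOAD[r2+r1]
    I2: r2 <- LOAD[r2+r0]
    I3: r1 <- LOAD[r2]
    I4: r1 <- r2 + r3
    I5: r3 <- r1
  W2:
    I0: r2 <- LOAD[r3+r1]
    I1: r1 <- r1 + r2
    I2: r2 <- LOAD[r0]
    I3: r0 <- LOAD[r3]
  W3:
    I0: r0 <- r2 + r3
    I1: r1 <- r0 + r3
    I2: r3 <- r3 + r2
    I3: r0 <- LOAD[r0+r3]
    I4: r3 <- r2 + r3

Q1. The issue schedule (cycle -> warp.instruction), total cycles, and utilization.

cycle 0: W0.I0
cycle 1: W0.I1
cycle 2: W1.I0
cycle 3: W1.I1
cycle 4: W2.I0
cycle 5: W3.I0
cycle 6: W3.I1
cycle 7: W0.I2
cycle 8: W3.I2
cycle 9: W1.I2
cycle 10: W2.I1
cycle 11: W2.I2
cycle 12: W2.I3
cycle 13: W0.I3
cycle 14: W3.I3
cycle 15: W1.I3
cycle 16: W3.I4
cycle 17: idle
cycle 18: idle
cycle 19: W0.I4
cycle 20: W0.I5
cycle 21: W1.I4
cycle 22: W1.I5
cycle 23: idle
cycle 24: idle
cycle 25: idle
cycle 26: W0.I6
cycle 27: W0.I7

Answer: 28 cycles, utilization 23/28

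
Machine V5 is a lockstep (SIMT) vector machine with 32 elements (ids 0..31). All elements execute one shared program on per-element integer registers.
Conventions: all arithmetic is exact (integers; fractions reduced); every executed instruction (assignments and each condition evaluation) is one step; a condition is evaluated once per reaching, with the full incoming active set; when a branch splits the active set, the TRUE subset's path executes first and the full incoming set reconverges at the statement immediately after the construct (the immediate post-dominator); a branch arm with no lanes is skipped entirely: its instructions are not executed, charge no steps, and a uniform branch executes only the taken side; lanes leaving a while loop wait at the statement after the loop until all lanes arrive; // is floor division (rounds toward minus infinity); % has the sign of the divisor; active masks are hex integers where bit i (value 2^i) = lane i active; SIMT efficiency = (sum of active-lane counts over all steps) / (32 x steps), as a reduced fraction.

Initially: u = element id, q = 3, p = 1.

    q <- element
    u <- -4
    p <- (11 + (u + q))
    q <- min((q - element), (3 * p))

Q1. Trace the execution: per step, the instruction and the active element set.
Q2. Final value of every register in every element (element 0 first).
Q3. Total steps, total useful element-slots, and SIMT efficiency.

step 0: q <- element                 0xffffffff
step 1: u <- -4                      0xffffffff
step 2: p <- (11 + (u + q))          0xffffffff
step 3: q <- min((q - element), (3 * p)) 0xffffffff

Answer: 4 steps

u: -4,-4,-4,-4,-4,-4,-4,-4,-4,-4,-4,-4,-4,-4,-4,-4,-4,-4,-4,-4,-4,-4,-4,-4,-4,-4,-4,-4,-4,-4,-4,-4
q: 0,0,0,0,0,0,0,0,0,0,0,0,0,0,0,0,0,0,0,0,0,0,0,0,0,0,0,0,0,0,0,0
p: 7,8,9,10,11,12,13,14,15,16,17,18,19,20,21,22,23,24,25,26,27,28,29,30,31,32,33,34,35,36,37,38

steps = 4; useful = 128; efficiency = 128/128 = 1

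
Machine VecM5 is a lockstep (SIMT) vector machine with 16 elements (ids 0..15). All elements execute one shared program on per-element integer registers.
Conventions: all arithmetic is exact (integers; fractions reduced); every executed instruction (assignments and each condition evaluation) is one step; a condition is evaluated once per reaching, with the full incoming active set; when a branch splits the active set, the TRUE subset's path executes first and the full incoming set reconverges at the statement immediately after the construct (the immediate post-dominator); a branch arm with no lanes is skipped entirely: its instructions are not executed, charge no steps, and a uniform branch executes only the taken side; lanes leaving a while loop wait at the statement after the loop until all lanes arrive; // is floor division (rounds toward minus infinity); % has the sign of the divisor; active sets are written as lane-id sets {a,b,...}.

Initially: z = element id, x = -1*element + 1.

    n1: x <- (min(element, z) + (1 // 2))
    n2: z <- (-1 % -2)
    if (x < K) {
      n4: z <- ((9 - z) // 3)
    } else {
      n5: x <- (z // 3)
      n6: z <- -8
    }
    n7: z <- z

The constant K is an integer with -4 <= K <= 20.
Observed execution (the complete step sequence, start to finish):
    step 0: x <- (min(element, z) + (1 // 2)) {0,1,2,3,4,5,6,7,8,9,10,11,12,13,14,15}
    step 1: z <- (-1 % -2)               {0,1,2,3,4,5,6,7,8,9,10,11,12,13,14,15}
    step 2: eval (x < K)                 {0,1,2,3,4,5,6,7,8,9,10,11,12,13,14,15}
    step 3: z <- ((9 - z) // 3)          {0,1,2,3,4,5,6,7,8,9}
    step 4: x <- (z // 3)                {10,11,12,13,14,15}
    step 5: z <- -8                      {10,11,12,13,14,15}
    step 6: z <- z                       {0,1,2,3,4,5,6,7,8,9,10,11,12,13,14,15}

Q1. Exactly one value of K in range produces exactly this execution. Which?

Answer: K = 10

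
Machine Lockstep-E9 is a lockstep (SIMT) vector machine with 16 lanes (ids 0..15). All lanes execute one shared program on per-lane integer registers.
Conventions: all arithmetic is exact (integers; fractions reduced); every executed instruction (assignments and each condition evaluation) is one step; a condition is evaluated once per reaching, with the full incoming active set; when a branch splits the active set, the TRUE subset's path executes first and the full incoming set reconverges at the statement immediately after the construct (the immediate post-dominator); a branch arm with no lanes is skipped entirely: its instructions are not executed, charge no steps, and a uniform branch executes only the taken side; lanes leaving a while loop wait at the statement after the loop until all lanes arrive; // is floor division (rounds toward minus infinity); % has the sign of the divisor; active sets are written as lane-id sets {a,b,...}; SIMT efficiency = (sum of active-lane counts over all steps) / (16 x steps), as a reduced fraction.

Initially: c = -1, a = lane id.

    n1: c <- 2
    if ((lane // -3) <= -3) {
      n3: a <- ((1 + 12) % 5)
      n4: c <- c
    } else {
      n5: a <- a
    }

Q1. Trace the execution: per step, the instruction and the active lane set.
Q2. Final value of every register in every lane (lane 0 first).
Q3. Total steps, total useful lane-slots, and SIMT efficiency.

step 0: c <- 2                       {0,1,2,3,4,5,6,7,8,9,10,11,12,13,14,15}
step 1: eval ((lane // -3) <= -3)    {0,1,2,3,4,5,6,7,8,9,10,11,12,13,14,15}
step 2: a <- ((1 + 12) % 5)          {7,8,9,10,11,12,13,14,15}
step 3: c <- c                       {7,8,9,10,11,12,13,14,15}
step 4: a <- a                       {0,1,2,3,4,5,6}

Answer: 5 steps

c: 2,2,2,2,2,2,2,2,2,2,2,2,2,2,2,2
a: 0,1,2,3,4,5,6,3,3,3,3,3,3,3,3,3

steps = 5; useful = 57; efficiency = 57/80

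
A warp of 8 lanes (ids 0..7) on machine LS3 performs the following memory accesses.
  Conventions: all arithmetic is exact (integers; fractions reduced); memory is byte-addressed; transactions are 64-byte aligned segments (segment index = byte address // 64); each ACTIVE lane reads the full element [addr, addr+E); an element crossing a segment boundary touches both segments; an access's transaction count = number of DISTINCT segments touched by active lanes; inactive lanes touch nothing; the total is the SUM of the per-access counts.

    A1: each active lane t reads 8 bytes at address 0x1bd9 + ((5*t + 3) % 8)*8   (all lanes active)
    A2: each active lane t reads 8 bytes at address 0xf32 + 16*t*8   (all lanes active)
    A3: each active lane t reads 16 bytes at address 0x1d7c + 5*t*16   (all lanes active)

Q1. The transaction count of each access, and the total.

A1: 2 transactions
A2: 8 transactions
A3: 10 transactions

Answer: 2,8,10; total 20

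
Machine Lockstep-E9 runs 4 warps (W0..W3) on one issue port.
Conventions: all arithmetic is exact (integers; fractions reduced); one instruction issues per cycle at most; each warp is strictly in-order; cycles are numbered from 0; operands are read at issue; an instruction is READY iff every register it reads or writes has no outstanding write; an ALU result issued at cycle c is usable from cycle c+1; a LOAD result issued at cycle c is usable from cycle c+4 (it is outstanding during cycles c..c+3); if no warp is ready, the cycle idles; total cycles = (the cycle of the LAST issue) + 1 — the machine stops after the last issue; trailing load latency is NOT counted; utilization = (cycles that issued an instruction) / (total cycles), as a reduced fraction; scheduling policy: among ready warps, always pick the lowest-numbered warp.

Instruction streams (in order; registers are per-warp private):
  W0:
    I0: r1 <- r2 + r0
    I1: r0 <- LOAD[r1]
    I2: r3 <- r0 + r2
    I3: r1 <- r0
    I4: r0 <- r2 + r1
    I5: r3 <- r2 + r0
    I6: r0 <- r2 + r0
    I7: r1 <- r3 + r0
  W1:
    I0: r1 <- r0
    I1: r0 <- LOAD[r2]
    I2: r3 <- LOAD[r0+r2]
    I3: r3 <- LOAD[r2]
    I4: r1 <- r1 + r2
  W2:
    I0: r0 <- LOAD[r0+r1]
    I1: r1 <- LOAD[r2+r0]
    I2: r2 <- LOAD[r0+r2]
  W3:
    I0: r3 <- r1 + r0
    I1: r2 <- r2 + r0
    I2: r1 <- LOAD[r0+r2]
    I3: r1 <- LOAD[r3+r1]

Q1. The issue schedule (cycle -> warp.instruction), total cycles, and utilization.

cycle 0: W0.I0
cycle 1: W0.I1
cycle 2: W1.I0
cycle 3: W1.I1
cycle 4: W2.I0
cycle 5: W0.I2
cycle 6: W0.I3
cycle 7: W0.I4
cycle 8: W0.I5
cycle 9: W0.I6
cycle 10: W0.I7
cycle 11: W1.I2
cycle 12: W2.I1
cycle 13: W2.I2
cycle 14: W3.I0
cycle 15: W1.I3
cycle 16: W1.I4
cycle 17: W3.I1
cycle 18: W3.I2
cycle 19: idle
cycle 20: idle
cycle 21: idle
cycle 22: W3.I3

Answer: 23 cycles, utilization 20/23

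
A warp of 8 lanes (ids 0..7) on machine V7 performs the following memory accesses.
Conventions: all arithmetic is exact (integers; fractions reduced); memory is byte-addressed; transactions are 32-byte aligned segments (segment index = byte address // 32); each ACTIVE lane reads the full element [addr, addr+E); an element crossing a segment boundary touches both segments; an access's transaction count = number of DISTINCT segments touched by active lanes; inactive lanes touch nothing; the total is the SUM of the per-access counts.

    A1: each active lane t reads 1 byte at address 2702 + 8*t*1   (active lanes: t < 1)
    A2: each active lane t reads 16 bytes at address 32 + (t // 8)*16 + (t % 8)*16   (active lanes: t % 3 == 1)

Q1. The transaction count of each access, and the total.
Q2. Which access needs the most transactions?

A1: 1 transaction
A2: 3 transactions

Answer: 1,3; total 4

Answer: A2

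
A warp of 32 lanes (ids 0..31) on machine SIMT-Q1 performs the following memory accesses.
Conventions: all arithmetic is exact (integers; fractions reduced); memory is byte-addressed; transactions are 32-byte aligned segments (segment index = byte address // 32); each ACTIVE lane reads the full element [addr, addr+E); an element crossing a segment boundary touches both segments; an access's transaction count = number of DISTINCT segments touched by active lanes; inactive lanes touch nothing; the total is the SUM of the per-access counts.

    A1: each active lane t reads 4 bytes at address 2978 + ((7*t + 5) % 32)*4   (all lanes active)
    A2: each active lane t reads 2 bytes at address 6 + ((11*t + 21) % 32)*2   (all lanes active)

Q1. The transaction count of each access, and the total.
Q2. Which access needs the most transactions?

A1: 5 transactions
A2: 3 transactions

Answer: 5,3; total 8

Answer: A1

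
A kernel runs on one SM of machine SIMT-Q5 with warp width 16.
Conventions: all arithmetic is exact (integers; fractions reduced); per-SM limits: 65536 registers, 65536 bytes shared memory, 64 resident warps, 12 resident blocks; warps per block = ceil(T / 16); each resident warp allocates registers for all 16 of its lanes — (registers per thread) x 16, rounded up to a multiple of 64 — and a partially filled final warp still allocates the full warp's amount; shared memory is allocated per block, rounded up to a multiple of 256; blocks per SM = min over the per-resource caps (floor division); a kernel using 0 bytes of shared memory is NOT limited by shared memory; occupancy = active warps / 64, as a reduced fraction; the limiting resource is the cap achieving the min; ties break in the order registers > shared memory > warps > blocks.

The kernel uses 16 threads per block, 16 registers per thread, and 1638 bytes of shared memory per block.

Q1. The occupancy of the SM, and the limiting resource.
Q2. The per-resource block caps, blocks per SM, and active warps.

Answer: occupancy 3/16, limited by blocks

registers: 256 blocks
shared memory: 36 blocks
warps: 64 blocks
blocks: 12 blocks

Answer: 12 blocks, 12 active warps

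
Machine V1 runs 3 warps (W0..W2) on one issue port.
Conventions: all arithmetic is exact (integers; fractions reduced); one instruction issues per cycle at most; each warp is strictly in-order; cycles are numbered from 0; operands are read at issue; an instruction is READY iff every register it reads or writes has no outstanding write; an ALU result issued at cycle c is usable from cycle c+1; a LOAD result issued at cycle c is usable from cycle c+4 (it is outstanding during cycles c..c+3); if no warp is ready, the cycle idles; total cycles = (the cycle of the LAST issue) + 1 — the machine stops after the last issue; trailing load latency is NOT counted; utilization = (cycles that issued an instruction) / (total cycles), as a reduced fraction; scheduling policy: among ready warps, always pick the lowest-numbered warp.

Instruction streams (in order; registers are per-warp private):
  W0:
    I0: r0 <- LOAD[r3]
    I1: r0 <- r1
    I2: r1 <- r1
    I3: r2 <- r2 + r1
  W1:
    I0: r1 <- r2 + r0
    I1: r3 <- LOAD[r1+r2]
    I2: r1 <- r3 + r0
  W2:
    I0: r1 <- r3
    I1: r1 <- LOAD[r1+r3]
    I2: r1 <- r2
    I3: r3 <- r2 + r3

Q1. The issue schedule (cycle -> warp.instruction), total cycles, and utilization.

cycle 0: W0.I0
cycle 1: W1.I0
cycle 2: W1.I1
cycle 3: W2.I0
cycle 4: W0.I1
cycle 5: W0.I2
cycle 6: W0.I3
cycle 7: W1.I2
cycle 8: W2.I1
cycle 9: idle
cycle 10: idle
cycle 11: idle
cycle 12: W2.I2
cycle 13: W2.I3

Answer: 14 cycles, utilization 11/14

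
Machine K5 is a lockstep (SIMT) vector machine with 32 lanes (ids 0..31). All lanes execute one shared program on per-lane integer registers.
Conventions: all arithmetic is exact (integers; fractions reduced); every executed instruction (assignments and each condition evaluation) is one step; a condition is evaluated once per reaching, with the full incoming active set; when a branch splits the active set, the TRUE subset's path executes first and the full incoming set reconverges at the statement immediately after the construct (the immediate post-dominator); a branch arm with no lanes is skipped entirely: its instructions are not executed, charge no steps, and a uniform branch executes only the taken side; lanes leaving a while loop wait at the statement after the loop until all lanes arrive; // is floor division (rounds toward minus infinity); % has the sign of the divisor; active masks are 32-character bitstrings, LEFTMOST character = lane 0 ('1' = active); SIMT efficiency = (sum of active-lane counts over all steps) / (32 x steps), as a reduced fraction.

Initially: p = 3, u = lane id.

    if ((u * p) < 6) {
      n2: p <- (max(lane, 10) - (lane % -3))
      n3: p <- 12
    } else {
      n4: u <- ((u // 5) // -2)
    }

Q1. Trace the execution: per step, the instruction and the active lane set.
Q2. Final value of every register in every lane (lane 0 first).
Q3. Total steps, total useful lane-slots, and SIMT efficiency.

step 0: eval ((u * p) < 6)           11111111111111111111111111111111
step 1: p <- (max(lane, 10) - (lane % -3)) 11000000000000000000000000000000
step 2: p <- 12                      11000000000000000000000000000000
step 3: u <- ((u // 5) // -2)        00111111111111111111111111111111

Answer: 4 steps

p: 12,12,3,3,3,3,3,3,3,3,3,3,3,3,3,3,3,3,3,3,3,3,3,3,3,3,3,3,3,3,3,3
u: 0,1,0,0,0,-1,-1,-1,-1,-1,-1,-1,-1,-1,-1,-2,-2,-2,-2,-2,-2,-2,-2,-2,-2,-3,-3,-3,-3,-3,-3,-3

steps = 4; useful = 66; efficiency = 66/128 = 33/64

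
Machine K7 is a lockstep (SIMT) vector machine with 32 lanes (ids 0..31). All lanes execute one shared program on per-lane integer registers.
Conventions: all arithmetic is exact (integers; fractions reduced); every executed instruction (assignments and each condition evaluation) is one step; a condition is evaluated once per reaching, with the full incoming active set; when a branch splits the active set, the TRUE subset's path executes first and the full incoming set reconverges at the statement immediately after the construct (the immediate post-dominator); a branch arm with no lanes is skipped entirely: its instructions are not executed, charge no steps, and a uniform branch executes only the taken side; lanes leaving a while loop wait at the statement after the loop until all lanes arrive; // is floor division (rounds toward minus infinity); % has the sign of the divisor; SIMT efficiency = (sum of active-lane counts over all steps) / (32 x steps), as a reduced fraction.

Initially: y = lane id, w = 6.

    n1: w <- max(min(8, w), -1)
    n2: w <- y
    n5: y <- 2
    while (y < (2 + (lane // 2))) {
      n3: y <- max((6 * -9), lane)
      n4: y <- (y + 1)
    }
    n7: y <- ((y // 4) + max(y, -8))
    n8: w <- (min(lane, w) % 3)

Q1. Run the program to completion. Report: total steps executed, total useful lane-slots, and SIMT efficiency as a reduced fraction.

Answer: 9 steps, 282 useful, 47/48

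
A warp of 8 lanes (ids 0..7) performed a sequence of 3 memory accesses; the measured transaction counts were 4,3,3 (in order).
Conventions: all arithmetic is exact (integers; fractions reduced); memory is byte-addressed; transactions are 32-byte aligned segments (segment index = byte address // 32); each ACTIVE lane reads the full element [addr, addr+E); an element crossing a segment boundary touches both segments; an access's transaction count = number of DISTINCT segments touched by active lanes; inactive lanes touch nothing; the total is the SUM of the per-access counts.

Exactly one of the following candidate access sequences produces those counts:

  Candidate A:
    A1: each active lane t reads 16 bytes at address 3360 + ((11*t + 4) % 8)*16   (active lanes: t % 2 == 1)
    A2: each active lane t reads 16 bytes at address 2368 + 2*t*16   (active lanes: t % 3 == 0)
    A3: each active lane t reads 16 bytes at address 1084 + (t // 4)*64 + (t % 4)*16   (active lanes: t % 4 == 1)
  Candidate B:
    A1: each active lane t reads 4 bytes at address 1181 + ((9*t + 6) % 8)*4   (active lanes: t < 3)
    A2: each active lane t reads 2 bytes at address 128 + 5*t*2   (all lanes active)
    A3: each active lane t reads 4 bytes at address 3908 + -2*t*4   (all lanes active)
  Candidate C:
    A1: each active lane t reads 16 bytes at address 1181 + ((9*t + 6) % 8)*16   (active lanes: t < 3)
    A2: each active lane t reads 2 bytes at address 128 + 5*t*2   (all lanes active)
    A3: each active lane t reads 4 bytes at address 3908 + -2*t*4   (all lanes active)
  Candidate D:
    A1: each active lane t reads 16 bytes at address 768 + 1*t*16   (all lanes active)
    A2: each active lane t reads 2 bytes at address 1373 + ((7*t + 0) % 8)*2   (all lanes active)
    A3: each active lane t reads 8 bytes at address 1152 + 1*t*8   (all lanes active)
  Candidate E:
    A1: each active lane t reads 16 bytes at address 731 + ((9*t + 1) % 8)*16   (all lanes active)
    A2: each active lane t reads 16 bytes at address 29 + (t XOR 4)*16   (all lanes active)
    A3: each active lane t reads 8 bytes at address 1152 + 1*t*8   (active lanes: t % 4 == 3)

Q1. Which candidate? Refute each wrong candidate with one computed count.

A: A3 gives 2 transactions, not 3
B: A1 gives 2 transactions, not 4
D: A2 gives 2 transactions, not 3
E: A1 gives 5 transactions, not 4
C: all counts match (4,3,3)

Answer: C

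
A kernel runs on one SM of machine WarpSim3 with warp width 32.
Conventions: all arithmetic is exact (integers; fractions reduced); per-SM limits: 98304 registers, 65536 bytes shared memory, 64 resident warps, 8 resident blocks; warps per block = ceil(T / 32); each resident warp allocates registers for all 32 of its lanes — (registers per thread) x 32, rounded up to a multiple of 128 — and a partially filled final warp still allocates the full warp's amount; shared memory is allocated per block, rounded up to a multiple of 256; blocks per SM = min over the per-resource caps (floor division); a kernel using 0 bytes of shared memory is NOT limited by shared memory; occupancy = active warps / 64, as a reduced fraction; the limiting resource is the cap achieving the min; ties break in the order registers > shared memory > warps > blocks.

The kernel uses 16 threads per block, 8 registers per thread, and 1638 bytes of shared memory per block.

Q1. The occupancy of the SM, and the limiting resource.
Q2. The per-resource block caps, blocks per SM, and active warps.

Answer: occupancy 1/8, limited by blocks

registers: 384 blocks
shared memory: 36 blocks
warps: 64 blocks
blocks: 8 blocks

Answer: 8 blocks, 8 active warps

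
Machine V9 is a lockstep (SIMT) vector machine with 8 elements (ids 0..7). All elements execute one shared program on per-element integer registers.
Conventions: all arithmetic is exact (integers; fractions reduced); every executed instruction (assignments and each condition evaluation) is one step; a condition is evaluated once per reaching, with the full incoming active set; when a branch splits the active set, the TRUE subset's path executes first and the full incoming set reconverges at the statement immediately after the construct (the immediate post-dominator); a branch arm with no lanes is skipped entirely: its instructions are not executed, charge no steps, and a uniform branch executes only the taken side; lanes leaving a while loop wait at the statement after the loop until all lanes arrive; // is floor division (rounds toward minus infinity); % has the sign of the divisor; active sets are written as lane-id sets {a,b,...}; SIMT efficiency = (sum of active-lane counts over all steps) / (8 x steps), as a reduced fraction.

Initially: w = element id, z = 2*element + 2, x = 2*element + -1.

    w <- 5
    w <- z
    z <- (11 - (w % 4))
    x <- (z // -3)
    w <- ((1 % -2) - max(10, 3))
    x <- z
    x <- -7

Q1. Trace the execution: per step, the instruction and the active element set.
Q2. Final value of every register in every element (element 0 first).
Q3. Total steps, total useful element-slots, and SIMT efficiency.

step 0: w <- 5                       {0,1,2,3,4,5,6,7}
step 1: w <- z                       {0,1,2,3,4,5,6,7}
step 2: z <- (11 - (w % 4))          {0,1,2,3,4,5,6,7}
step 3: x <- (z // -3)               {0,1,2,3,4,5,6,7}
step 4: w <- ((1 % -2) - max(10, 3)) {0,1,2,3,4,5,6,7}
step 5: x <- z                       {0,1,2,3,4,5,6,7}
step 6: x <- -7                      {0,1,2,3,4,5,6,7}

Answer: 7 steps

w: -11,-11,-11,-11,-11,-11,-11,-11
z: 9,11,9,11,9,11,9,11
x: -7,-7,-7,-7,-7,-7,-7,-7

steps = 7; useful = 56; efficiency = 56/56 = 1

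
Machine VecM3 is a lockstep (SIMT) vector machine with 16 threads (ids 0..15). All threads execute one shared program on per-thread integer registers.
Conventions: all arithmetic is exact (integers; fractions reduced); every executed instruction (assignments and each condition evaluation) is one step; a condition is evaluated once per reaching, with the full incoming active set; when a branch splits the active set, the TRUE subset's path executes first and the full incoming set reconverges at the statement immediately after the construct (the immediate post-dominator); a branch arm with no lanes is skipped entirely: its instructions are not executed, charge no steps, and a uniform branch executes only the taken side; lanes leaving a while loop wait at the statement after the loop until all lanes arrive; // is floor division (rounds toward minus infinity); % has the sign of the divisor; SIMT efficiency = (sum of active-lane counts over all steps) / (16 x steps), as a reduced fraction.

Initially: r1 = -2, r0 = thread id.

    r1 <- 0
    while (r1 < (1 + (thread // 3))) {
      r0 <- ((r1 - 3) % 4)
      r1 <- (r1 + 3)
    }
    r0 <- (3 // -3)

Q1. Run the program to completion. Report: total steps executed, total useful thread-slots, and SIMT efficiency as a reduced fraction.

Answer: 9 steps, 117 useful, 13/16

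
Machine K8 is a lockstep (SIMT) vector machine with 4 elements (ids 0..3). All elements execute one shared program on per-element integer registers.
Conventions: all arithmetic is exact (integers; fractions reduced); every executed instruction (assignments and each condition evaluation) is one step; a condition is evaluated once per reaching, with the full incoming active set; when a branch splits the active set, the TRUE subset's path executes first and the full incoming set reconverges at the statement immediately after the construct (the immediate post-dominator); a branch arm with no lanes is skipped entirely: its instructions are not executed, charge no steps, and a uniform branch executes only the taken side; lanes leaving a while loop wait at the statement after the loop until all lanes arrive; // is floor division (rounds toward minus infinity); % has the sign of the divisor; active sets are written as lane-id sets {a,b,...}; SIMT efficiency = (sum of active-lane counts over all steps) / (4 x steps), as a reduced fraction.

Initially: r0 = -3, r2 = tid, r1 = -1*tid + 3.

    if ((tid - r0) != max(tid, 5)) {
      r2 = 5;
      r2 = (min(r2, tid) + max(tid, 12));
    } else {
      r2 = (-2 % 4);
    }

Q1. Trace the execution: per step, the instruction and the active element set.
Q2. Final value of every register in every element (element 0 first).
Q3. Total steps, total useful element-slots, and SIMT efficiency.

step 0: eval ((tid - r0) != max(tid, 5)) {0,1,2,3}
step 1: r2 <- 5                      {0,1,3}
step 2: r2 <- (min(r2, tid) + max(tid, 12)) {0,1,3}
step 3: r2 <- (-2 % 4)               {2}

Answer: 4 steps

r0: -3,-3,-3,-3
r2: 12,13,2,15
r1: 3,2,1,0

steps = 4; useful = 11; efficiency = 11/16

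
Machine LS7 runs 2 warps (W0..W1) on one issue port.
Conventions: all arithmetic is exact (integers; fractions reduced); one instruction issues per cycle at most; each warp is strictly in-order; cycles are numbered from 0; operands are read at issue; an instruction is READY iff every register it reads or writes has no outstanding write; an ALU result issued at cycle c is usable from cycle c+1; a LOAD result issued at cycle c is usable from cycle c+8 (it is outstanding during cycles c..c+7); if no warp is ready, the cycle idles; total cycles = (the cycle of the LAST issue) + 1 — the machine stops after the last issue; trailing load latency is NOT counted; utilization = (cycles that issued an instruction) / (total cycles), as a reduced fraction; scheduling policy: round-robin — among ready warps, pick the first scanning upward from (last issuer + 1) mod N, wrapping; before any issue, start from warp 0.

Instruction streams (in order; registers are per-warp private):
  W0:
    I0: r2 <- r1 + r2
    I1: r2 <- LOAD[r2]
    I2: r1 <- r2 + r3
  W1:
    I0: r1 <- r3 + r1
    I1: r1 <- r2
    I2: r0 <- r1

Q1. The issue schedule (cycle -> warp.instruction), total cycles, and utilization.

cycle 0: W0.I0
cycle 1: W1.I0
cycle 2: W0.I1
cycle 3: W1.I1
cycle 4: W1.I2
cycle 5: idle
cycle 6: idle
cycle 7: idle
cycle 8: idle
cycle 9: idle
cycle 10: W0.I2

Answer: 11 cycles, utilization 6/11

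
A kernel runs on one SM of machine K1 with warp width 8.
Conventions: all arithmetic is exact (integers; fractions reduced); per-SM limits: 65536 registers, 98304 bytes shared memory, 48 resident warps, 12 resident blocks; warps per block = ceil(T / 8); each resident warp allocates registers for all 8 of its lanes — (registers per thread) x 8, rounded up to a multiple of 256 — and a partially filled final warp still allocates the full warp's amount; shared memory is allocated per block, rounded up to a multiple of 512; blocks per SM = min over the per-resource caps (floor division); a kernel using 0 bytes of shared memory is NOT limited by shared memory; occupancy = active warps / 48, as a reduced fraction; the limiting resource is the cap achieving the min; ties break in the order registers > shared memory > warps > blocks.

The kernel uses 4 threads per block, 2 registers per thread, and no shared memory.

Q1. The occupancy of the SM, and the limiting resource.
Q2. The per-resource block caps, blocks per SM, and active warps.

Answer: occupancy 1/4, limited by blocks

registers: 256 blocks
shared memory: no limit (kernel uses none)
warps: 48 blocks
blocks: 12 blocks

Answer: 12 blocks, 12 active warps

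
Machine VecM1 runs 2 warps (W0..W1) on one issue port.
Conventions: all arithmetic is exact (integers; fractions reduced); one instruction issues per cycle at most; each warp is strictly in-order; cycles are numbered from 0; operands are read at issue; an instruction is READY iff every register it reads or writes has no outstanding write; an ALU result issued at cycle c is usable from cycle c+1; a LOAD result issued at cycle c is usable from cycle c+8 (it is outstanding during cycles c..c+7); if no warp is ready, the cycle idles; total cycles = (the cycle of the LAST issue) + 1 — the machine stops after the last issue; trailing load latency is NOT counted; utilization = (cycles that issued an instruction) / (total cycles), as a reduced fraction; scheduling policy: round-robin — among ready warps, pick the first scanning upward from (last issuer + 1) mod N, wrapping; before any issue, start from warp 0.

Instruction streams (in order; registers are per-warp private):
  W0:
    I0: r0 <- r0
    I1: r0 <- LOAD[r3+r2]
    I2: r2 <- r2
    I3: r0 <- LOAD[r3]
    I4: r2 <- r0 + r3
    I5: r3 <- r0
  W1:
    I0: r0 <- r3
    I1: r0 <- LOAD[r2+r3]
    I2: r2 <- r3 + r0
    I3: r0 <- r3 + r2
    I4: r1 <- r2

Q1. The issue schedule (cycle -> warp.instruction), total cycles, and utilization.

cycle 0: W0.I0
cycle 1: W1.I0
cycle 2: W0.I1
cycle 3: W1.I1
cycle 4: W0.I2
cycle 5: idle
cycle 6: idle
cycle 7: idle
cycle 8: idle
cycle 9: idle
cycle 10: W0.I3
cycle 11: W1.I2
cycle 12: W1.I3
cycle 13: W1.I4
cycle 14: idle
cycle 15: idle
cycle 16: idle
cycle 17: idle
cycle 18: W0.I4
cycle 19: W0.I5

Answer: 20 cycles, utilization 11/20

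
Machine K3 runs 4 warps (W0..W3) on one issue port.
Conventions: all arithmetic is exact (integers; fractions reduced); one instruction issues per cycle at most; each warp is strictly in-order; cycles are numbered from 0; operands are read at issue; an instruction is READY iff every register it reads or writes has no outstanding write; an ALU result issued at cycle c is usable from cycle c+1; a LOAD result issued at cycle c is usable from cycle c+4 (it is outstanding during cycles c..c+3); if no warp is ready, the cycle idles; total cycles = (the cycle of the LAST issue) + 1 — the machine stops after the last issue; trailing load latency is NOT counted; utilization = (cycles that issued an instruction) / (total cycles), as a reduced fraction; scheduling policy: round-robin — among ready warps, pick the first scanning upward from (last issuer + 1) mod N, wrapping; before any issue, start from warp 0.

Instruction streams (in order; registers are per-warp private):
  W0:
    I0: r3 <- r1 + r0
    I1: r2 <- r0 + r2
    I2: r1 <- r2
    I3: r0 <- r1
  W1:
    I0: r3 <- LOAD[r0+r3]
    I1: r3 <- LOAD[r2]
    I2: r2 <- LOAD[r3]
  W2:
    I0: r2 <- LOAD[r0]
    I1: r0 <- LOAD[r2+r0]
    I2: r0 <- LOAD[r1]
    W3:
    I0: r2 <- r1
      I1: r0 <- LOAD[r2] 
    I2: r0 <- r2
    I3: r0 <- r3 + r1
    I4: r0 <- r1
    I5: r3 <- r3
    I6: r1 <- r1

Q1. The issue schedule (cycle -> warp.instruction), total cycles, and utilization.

cycle 0: W0.I0
cycle 1: W1.I0
cycle 2: W2.I0
cycle 3: W3.I0
cycle 4: W0.I1
cycle 5: W1.I1
cycle 6: W2.I1
cycle 7: W3.I1
cycle 8: W0.I2
cycle 9: W1.I2
cycle 10: W2.I2
cycle 11: W3.I2
cycle 12: W0.I3
cycle 13: W3.I3
cycle 14: W3.I4
cycle 15: W3.I5
cycle 16: W3.I6

Answer: 17 cycles, utilization 1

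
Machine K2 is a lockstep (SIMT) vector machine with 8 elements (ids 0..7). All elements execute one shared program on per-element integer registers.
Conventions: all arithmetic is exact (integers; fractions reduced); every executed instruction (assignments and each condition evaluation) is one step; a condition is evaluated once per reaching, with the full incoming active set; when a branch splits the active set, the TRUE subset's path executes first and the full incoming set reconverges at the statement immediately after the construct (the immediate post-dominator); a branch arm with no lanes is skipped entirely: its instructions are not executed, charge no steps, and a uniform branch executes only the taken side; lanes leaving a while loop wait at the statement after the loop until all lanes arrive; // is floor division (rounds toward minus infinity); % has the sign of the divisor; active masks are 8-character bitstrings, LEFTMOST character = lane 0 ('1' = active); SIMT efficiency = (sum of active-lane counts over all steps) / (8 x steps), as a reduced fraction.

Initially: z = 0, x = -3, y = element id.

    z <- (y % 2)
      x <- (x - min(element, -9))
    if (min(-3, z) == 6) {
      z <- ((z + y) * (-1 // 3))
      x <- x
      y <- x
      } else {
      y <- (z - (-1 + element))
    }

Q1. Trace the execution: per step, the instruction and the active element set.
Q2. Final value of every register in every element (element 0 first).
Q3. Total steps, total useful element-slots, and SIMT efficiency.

step 0: z <- (y % 2)                 11111111
step 1: x <- (x - min(element, -9))  11111111
step 2: eval (min(-3, z) == 6)       11111111
step 3: y <- (z - (-1 + element))    11111111

Answer: 4 steps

z: 0,1,0,1,0,1,0,1
x: 6,6,6,6,6,6,6,6
y: 1,1,-1,-1,-3,-3,-5,-5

steps = 4; useful = 32; efficiency = 32/32 = 1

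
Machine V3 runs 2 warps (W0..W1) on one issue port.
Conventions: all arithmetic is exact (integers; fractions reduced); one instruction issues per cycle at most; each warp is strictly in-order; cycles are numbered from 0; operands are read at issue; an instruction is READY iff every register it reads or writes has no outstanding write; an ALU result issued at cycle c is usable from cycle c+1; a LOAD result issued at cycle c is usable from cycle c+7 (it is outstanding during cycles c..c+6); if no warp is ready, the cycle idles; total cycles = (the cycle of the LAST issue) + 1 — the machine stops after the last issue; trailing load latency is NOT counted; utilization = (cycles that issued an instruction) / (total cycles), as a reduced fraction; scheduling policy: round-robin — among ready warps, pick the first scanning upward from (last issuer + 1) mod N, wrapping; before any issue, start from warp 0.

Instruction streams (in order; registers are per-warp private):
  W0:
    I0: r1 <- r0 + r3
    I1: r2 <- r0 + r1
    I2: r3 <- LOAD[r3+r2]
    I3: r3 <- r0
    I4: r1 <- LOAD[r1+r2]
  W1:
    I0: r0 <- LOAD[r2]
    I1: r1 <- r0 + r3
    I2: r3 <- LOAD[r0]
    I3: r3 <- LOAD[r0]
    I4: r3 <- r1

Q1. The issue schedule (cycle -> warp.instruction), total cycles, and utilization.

cycle 0: W0.I0
cycle 1: W1.I0
cycle 2: W0.I1
cycle 3: W0.I2
cycle 4: idle
cycle 5: idle
cycle 6: idle
cycle 7: idle
cycle 8: W1.I1
cycle 9: W1.I2
cycle 10: W0.I3
cycle 11: W0.I4
cycle 12: idle
cycle 13: idle
cycle 14: idle
cycle 15: idle
cycle 16: W1.I3
cycle 17: idle
cycle 18: idle
cycle 19: idle
cycle 20: idle
cycle 21: idle
cycle 22: idle
cycle 23: W1.I4

Answer: 24 cycles, utilization 5/12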